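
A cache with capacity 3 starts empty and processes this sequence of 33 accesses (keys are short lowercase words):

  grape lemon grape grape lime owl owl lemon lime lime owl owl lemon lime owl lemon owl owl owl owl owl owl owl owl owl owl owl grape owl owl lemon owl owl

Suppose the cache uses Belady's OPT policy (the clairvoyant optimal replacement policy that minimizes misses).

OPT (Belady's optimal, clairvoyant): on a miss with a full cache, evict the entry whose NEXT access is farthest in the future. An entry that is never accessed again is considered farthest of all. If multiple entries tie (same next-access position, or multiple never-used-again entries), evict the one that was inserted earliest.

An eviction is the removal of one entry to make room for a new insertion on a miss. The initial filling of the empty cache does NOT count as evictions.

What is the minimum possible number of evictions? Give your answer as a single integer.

OPT (Belady) simulation (capacity=3):
  1. access grape: MISS. Cache: [grape]
  2. access lemon: MISS. Cache: [grape lemon]
  3. access grape: HIT. Next use of grape: step 4. Cache: [grape lemon]
  4. access grape: HIT. Next use of grape: step 28. Cache: [grape lemon]
  5. access lime: MISS. Cache: [grape lemon lime]
  6. access owl: MISS, evict grape (next use: step 28). Cache: [lemon lime owl]
  7. access owl: HIT. Next use of owl: step 11. Cache: [lemon lime owl]
  8. access lemon: HIT. Next use of lemon: step 13. Cache: [lemon lime owl]
  9. access lime: HIT. Next use of lime: step 10. Cache: [lemon lime owl]
  10. access lime: HIT. Next use of lime: step 14. Cache: [lemon lime owl]
  11. access owl: HIT. Next use of owl: step 12. Cache: [lemon lime owl]
  12. access owl: HIT. Next use of owl: step 15. Cache: [lemon lime owl]
  13. access lemon: HIT. Next use of lemon: step 16. Cache: [lemon lime owl]
  14. access lime: HIT. Next use of lime: never. Cache: [lemon lime owl]
  15. access owl: HIT. Next use of owl: step 17. Cache: [lemon lime owl]
  16. access lemon: HIT. Next use of lemon: step 31. Cache: [lemon lime owl]
  17. access owl: HIT. Next use of owl: step 18. Cache: [lemon lime owl]
  18. access owl: HIT. Next use of owl: step 19. Cache: [lemon lime owl]
  19. access owl: HIT. Next use of owl: step 20. Cache: [lemon lime owl]
  20. access owl: HIT. Next use of owl: step 21. Cache: [lemon lime owl]
  21. access owl: HIT. Next use of owl: step 22. Cache: [lemon lime owl]
  22. access owl: HIT. Next use of owl: step 23. Cache: [lemon lime owl]
  23. access owl: HIT. Next use of owl: step 24. Cache: [lemon lime owl]
  24. access owl: HIT. Next use of owl: step 25. Cache: [lemon lime owl]
  25. access owl: HIT. Next use of owl: step 26. Cache: [lemon lime owl]
  26. access owl: HIT. Next use of owl: step 27. Cache: [lemon lime owl]
  27. access owl: HIT. Next use of owl: step 29. Cache: [lemon lime owl]
  28. access grape: MISS, evict lime (next use: never). Cache: [lemon owl grape]
  29. access owl: HIT. Next use of owl: step 30. Cache: [lemon owl grape]
  30. access owl: HIT. Next use of owl: step 32. Cache: [lemon owl grape]
  31. access lemon: HIT. Next use of lemon: never. Cache: [lemon owl grape]
  32. access owl: HIT. Next use of owl: step 33. Cache: [lemon owl grape]
  33. access owl: HIT. Next use of owl: never. Cache: [lemon owl grape]
Total: 28 hits, 5 misses, 2 evictions

Answer: 2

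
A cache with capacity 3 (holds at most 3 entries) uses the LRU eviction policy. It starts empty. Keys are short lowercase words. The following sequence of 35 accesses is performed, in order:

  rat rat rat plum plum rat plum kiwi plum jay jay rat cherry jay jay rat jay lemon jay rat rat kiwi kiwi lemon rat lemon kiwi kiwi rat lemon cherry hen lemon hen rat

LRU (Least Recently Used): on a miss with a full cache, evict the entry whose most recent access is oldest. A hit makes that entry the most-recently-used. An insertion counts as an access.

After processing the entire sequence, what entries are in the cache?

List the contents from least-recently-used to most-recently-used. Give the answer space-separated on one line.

LRU simulation (capacity=3):
  1. access rat: MISS. Cache (LRU->MRU): [rat]
  2. access rat: HIT. Cache (LRU->MRU): [rat]
  3. access rat: HIT. Cache (LRU->MRU): [rat]
  4. access plum: MISS. Cache (LRU->MRU): [rat plum]
  5. access plum: HIT. Cache (LRU->MRU): [rat plum]
  6. access rat: HIT. Cache (LRU->MRU): [plum rat]
  7. access plum: HIT. Cache (LRU->MRU): [rat plum]
  8. access kiwi: MISS. Cache (LRU->MRU): [rat plum kiwi]
  9. access plum: HIT. Cache (LRU->MRU): [rat kiwi plum]
  10. access jay: MISS, evict rat. Cache (LRU->MRU): [kiwi plum jay]
  11. access jay: HIT. Cache (LRU->MRU): [kiwi plum jay]
  12. access rat: MISS, evict kiwi. Cache (LRU->MRU): [plum jay rat]
  13. access cherry: MISS, evict plum. Cache (LRU->MRU): [jay rat cherry]
  14. access jay: HIT. Cache (LRU->MRU): [rat cherry jay]
  15. access jay: HIT. Cache (LRU->MRU): [rat cherry jay]
  16. access rat: HIT. Cache (LRU->MRU): [cherry jay rat]
  17. access jay: HIT. Cache (LRU->MRU): [cherry rat jay]
  18. access lemon: MISS, evict cherry. Cache (LRU->MRU): [rat jay lemon]
  19. access jay: HIT. Cache (LRU->MRU): [rat lemon jay]
  20. access rat: HIT. Cache (LRU->MRU): [lemon jay rat]
  21. access rat: HIT. Cache (LRU->MRU): [lemon jay rat]
  22. access kiwi: MISS, evict lemon. Cache (LRU->MRU): [jay rat kiwi]
  23. access kiwi: HIT. Cache (LRU->MRU): [jay rat kiwi]
  24. access lemon: MISS, evict jay. Cache (LRU->MRU): [rat kiwi lemon]
  25. access rat: HIT. Cache (LRU->MRU): [kiwi lemon rat]
  26. access lemon: HIT. Cache (LRU->MRU): [kiwi rat lemon]
  27. access kiwi: HIT. Cache (LRU->MRU): [rat lemon kiwi]
  28. access kiwi: HIT. Cache (LRU->MRU): [rat lemon kiwi]
  29. access rat: HIT. Cache (LRU->MRU): [lemon kiwi rat]
  30. access lemon: HIT. Cache (LRU->MRU): [kiwi rat lemon]
  31. access cherry: MISS, evict kiwi. Cache (LRU->MRU): [rat lemon cherry]
  32. access hen: MISS, evict rat. Cache (LRU->MRU): [lemon cherry hen]
  33. access lemon: HIT. Cache (LRU->MRU): [cherry hen lemon]
  34. access hen: HIT. Cache (LRU->MRU): [cherry lemon hen]
  35. access rat: MISS, evict cherry. Cache (LRU->MRU): [lemon hen rat]
Total: 23 hits, 12 misses, 9 evictions

Answer: lemon hen rat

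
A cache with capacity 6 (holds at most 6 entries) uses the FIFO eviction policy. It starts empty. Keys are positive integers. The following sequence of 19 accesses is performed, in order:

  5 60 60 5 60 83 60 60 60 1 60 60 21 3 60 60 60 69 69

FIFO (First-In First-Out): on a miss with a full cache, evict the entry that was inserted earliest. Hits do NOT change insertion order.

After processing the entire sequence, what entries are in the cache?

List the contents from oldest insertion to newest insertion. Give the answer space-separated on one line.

FIFO simulation (capacity=6):
  1. access 5: MISS. Cache (old->new): [5]
  2. access 60: MISS. Cache (old->new): [5 60]
  3. access 60: HIT. Cache (old->new): [5 60]
  4. access 5: HIT. Cache (old->new): [5 60]
  5. access 60: HIT. Cache (old->new): [5 60]
  6. access 83: MISS. Cache (old->new): [5 60 83]
  7. access 60: HIT. Cache (old->new): [5 60 83]
  8. access 60: HIT. Cache (old->new): [5 60 83]
  9. access 60: HIT. Cache (old->new): [5 60 83]
  10. access 1: MISS. Cache (old->new): [5 60 83 1]
  11. access 60: HIT. Cache (old->new): [5 60 83 1]
  12. access 60: HIT. Cache (old->new): [5 60 83 1]
  13. access 21: MISS. Cache (old->new): [5 60 83 1 21]
  14. access 3: MISS. Cache (old->new): [5 60 83 1 21 3]
  15. access 60: HIT. Cache (old->new): [5 60 83 1 21 3]
  16. access 60: HIT. Cache (old->new): [5 60 83 1 21 3]
  17. access 60: HIT. Cache (old->new): [5 60 83 1 21 3]
  18. access 69: MISS, evict 5. Cache (old->new): [60 83 1 21 3 69]
  19. access 69: HIT. Cache (old->new): [60 83 1 21 3 69]
Total: 12 hits, 7 misses, 1 evictions

Answer: 60 83 1 21 3 69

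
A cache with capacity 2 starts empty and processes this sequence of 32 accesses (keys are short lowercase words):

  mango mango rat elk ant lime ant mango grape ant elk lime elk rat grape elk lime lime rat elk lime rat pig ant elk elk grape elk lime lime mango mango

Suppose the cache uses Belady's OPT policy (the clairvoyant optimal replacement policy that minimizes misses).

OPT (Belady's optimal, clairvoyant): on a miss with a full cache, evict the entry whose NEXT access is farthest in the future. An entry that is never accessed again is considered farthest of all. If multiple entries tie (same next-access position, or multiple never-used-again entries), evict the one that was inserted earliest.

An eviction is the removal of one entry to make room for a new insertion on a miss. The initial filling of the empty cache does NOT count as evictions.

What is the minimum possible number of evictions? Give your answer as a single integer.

OPT (Belady) simulation (capacity=2):
  1. access mango: MISS. Cache: [mango]
  2. access mango: HIT. Next use of mango: step 8. Cache: [mango]
  3. access rat: MISS. Cache: [mango rat]
  4. access elk: MISS, evict rat (next use: step 14). Cache: [mango elk]
  5. access ant: MISS, evict elk (next use: step 11). Cache: [mango ant]
  6. access lime: MISS, evict mango (next use: step 8). Cache: [ant lime]
  7. access ant: HIT. Next use of ant: step 10. Cache: [ant lime]
  8. access mango: MISS, evict lime (next use: step 12). Cache: [ant mango]
  9. access grape: MISS, evict mango (next use: step 31). Cache: [ant grape]
  10. access ant: HIT. Next use of ant: step 24. Cache: [ant grape]
  11. access elk: MISS, evict ant (next use: step 24). Cache: [grape elk]
  12. access lime: MISS, evict grape (next use: step 15). Cache: [elk lime]
  13. access elk: HIT. Next use of elk: step 16. Cache: [elk lime]
  14. access rat: MISS, evict lime (next use: step 17). Cache: [elk rat]
  15. access grape: MISS, evict rat (next use: step 19). Cache: [elk grape]
  16. access elk: HIT. Next use of elk: step 20. Cache: [elk grape]
  17. access lime: MISS, evict grape (next use: step 27). Cache: [elk lime]
  18. access lime: HIT. Next use of lime: step 21. Cache: [elk lime]
  19. access rat: MISS, evict lime (next use: step 21). Cache: [elk rat]
  20. access elk: HIT. Next use of elk: step 25. Cache: [elk rat]
  21. access lime: MISS, evict elk (next use: step 25). Cache: [rat lime]
  22. access rat: HIT. Next use of rat: never. Cache: [rat lime]
  23. access pig: MISS, evict rat (next use: never). Cache: [lime pig]
  24. access ant: MISS, evict pig (next use: never). Cache: [lime ant]
  25. access elk: MISS, evict ant (next use: never). Cache: [lime elk]
  26. access elk: HIT. Next use of elk: step 28. Cache: [lime elk]
  27. access grape: MISS, evict lime (next use: step 29). Cache: [elk grape]
  28. access elk: HIT. Next use of elk: never. Cache: [elk grape]
  29. access lime: MISS, evict elk (next use: never). Cache: [grape lime]
  30. access lime: HIT. Next use of lime: never. Cache: [grape lime]
  31. access mango: MISS, evict grape (next use: never). Cache: [lime mango]
  32. access mango: HIT. Next use of mango: never. Cache: [lime mango]
Total: 12 hits, 20 misses, 18 evictions

Answer: 18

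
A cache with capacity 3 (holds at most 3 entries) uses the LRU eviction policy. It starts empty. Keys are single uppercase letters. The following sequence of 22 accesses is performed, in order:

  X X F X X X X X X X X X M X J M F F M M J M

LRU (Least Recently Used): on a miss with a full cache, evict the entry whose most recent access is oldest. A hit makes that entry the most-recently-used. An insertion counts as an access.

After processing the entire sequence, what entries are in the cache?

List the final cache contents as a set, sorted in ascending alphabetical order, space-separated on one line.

LRU simulation (capacity=3):
  1. access X: MISS. Cache (LRU->MRU): [X]
  2. access X: HIT. Cache (LRU->MRU): [X]
  3. access F: MISS. Cache (LRU->MRU): [X F]
  4. access X: HIT. Cache (LRU->MRU): [F X]
  5. access X: HIT. Cache (LRU->MRU): [F X]
  6. access X: HIT. Cache (LRU->MRU): [F X]
  7. access X: HIT. Cache (LRU->MRU): [F X]
  8. access X: HIT. Cache (LRU->MRU): [F X]
  9. access X: HIT. Cache (LRU->MRU): [F X]
  10. access X: HIT. Cache (LRU->MRU): [F X]
  11. access X: HIT. Cache (LRU->MRU): [F X]
  12. access X: HIT. Cache (LRU->MRU): [F X]
  13. access M: MISS. Cache (LRU->MRU): [F X M]
  14. access X: HIT. Cache (LRU->MRU): [F M X]
  15. access J: MISS, evict F. Cache (LRU->MRU): [M X J]
  16. access M: HIT. Cache (LRU->MRU): [X J M]
  17. access F: MISS, evict X. Cache (LRU->MRU): [J M F]
  18. access F: HIT. Cache (LRU->MRU): [J M F]
  19. access M: HIT. Cache (LRU->MRU): [J F M]
  20. access M: HIT. Cache (LRU->MRU): [J F M]
  21. access J: HIT. Cache (LRU->MRU): [F M J]
  22. access M: HIT. Cache (LRU->MRU): [F J M]
Total: 17 hits, 5 misses, 2 evictions

Answer: F J M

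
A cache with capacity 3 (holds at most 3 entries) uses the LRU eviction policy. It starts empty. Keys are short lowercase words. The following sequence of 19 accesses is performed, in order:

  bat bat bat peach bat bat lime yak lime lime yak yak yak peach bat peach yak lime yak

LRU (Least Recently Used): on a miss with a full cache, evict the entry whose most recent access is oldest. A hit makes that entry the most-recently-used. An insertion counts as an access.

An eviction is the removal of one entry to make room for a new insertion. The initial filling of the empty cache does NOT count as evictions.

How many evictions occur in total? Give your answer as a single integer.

LRU simulation (capacity=3):
  1. access bat: MISS. Cache (LRU->MRU): [bat]
  2. access bat: HIT. Cache (LRU->MRU): [bat]
  3. access bat: HIT. Cache (LRU->MRU): [bat]
  4. access peach: MISS. Cache (LRU->MRU): [bat peach]
  5. access bat: HIT. Cache (LRU->MRU): [peach bat]
  6. access bat: HIT. Cache (LRU->MRU): [peach bat]
  7. access lime: MISS. Cache (LRU->MRU): [peach bat lime]
  8. access yak: MISS, evict peach. Cache (LRU->MRU): [bat lime yak]
  9. access lime: HIT. Cache (LRU->MRU): [bat yak lime]
  10. access lime: HIT. Cache (LRU->MRU): [bat yak lime]
  11. access yak: HIT. Cache (LRU->MRU): [bat lime yak]
  12. access yak: HIT. Cache (LRU->MRU): [bat lime yak]
  13. access yak: HIT. Cache (LRU->MRU): [bat lime yak]
  14. access peach: MISS, evict bat. Cache (LRU->MRU): [lime yak peach]
  15. access bat: MISS, evict lime. Cache (LRU->MRU): [yak peach bat]
  16. access peach: HIT. Cache (LRU->MRU): [yak bat peach]
  17. access yak: HIT. Cache (LRU->MRU): [bat peach yak]
  18. access lime: MISS, evict bat. Cache (LRU->MRU): [peach yak lime]
  19. access yak: HIT. Cache (LRU->MRU): [peach lime yak]
Total: 12 hits, 7 misses, 4 evictions

Answer: 4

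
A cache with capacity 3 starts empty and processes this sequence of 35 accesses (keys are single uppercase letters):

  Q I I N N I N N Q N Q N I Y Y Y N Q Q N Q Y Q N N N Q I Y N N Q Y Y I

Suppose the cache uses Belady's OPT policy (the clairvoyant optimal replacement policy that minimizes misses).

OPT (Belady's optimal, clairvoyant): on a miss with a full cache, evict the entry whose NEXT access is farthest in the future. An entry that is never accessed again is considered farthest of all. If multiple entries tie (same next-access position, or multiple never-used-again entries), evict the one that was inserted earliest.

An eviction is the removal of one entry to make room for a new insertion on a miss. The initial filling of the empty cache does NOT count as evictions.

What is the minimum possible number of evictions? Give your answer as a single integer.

Answer: 3

Derivation:
OPT (Belady) simulation (capacity=3):
  1. access Q: MISS. Cache: [Q]
  2. access I: MISS. Cache: [Q I]
  3. access I: HIT. Next use of I: step 6. Cache: [Q I]
  4. access N: MISS. Cache: [Q I N]
  5. access N: HIT. Next use of N: step 7. Cache: [Q I N]
  6. access I: HIT. Next use of I: step 13. Cache: [Q I N]
  7. access N: HIT. Next use of N: step 8. Cache: [Q I N]
  8. access N: HIT. Next use of N: step 10. Cache: [Q I N]
  9. access Q: HIT. Next use of Q: step 11. Cache: [Q I N]
  10. access N: HIT. Next use of N: step 12. Cache: [Q I N]
  11. access Q: HIT. Next use of Q: step 18. Cache: [Q I N]
  12. access N: HIT. Next use of N: step 17. Cache: [Q I N]
  13. access I: HIT. Next use of I: step 28. Cache: [Q I N]
  14. access Y: MISS, evict I (next use: step 28). Cache: [Q N Y]
  15. access Y: HIT. Next use of Y: step 16. Cache: [Q N Y]
  16. access Y: HIT. Next use of Y: step 22. Cache: [Q N Y]
  17. access N: HIT. Next use of N: step 20. Cache: [Q N Y]
  18. access Q: HIT. Next use of Q: step 19. Cache: [Q N Y]
  19. access Q: HIT. Next use of Q: step 21. Cache: [Q N Y]
  20. access N: HIT. Next use of N: step 24. Cache: [Q N Y]
  21. access Q: HIT. Next use of Q: step 23. Cache: [Q N Y]
  22. access Y: HIT. Next use of Y: step 29. Cache: [Q N Y]
  23. access Q: HIT. Next use of Q: step 27. Cache: [Q N Y]
  24. access N: HIT. Next use of N: step 25. Cache: [Q N Y]
  25. access N: HIT. Next use of N: step 26. Cache: [Q N Y]
  26. access N: HIT. Next use of N: step 30. Cache: [Q N Y]
  27. access Q: HIT. Next use of Q: step 32. Cache: [Q N Y]
  28. access I: MISS, evict Q (next use: step 32). Cache: [N Y I]
  29. access Y: HIT. Next use of Y: step 33. Cache: [N Y I]
  30. access N: HIT. Next use of N: step 31. Cache: [N Y I]
  31. access N: HIT. Next use of N: never. Cache: [N Y I]
  32. access Q: MISS, evict N (next use: never). Cache: [Y I Q]
  33. access Y: HIT. Next use of Y: step 34. Cache: [Y I Q]
  34. access Y: HIT. Next use of Y: never. Cache: [Y I Q]
  35. access I: HIT. Next use of I: never. Cache: [Y I Q]
Total: 29 hits, 6 misses, 3 evictions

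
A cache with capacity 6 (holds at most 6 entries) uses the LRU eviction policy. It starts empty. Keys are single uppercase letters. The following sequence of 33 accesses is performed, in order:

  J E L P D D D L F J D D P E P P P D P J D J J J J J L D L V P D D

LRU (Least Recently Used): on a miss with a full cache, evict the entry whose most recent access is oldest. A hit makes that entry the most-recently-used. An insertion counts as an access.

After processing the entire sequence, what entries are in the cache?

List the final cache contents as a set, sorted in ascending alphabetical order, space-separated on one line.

LRU simulation (capacity=6):
  1. access J: MISS. Cache (LRU->MRU): [J]
  2. access E: MISS. Cache (LRU->MRU): [J E]
  3. access L: MISS. Cache (LRU->MRU): [J E L]
  4. access P: MISS. Cache (LRU->MRU): [J E L P]
  5. access D: MISS. Cache (LRU->MRU): [J E L P D]
  6. access D: HIT. Cache (LRU->MRU): [J E L P D]
  7. access D: HIT. Cache (LRU->MRU): [J E L P D]
  8. access L: HIT. Cache (LRU->MRU): [J E P D L]
  9. access F: MISS. Cache (LRU->MRU): [J E P D L F]
  10. access J: HIT. Cache (LRU->MRU): [E P D L F J]
  11. access D: HIT. Cache (LRU->MRU): [E P L F J D]
  12. access D: HIT. Cache (LRU->MRU): [E P L F J D]
  13. access P: HIT. Cache (LRU->MRU): [E L F J D P]
  14. access E: HIT. Cache (LRU->MRU): [L F J D P E]
  15. access P: HIT. Cache (LRU->MRU): [L F J D E P]
  16. access P: HIT. Cache (LRU->MRU): [L F J D E P]
  17. access P: HIT. Cache (LRU->MRU): [L F J D E P]
  18. access D: HIT. Cache (LRU->MRU): [L F J E P D]
  19. access P: HIT. Cache (LRU->MRU): [L F J E D P]
  20. access J: HIT. Cache (LRU->MRU): [L F E D P J]
  21. access D: HIT. Cache (LRU->MRU): [L F E P J D]
  22. access J: HIT. Cache (LRU->MRU): [L F E P D J]
  23. access J: HIT. Cache (LRU->MRU): [L F E P D J]
  24. access J: HIT. Cache (LRU->MRU): [L F E P D J]
  25. access J: HIT. Cache (LRU->MRU): [L F E P D J]
  26. access J: HIT. Cache (LRU->MRU): [L F E P D J]
  27. access L: HIT. Cache (LRU->MRU): [F E P D J L]
  28. access D: HIT. Cache (LRU->MRU): [F E P J L D]
  29. access L: HIT. Cache (LRU->MRU): [F E P J D L]
  30. access V: MISS, evict F. Cache (LRU->MRU): [E P J D L V]
  31. access P: HIT. Cache (LRU->MRU): [E J D L V P]
  32. access D: HIT. Cache (LRU->MRU): [E J L V P D]
  33. access D: HIT. Cache (LRU->MRU): [E J L V P D]
Total: 26 hits, 7 misses, 1 evictions

Answer: D E J L P V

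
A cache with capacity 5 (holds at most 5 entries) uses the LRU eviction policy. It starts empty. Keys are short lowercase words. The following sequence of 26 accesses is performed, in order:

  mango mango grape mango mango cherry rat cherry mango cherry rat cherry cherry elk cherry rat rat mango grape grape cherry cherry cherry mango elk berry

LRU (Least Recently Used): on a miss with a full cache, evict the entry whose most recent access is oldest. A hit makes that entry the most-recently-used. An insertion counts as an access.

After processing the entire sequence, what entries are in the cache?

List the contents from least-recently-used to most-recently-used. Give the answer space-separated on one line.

Answer: grape cherry mango elk berry

Derivation:
LRU simulation (capacity=5):
  1. access mango: MISS. Cache (LRU->MRU): [mango]
  2. access mango: HIT. Cache (LRU->MRU): [mango]
  3. access grape: MISS. Cache (LRU->MRU): [mango grape]
  4. access mango: HIT. Cache (LRU->MRU): [grape mango]
  5. access mango: HIT. Cache (LRU->MRU): [grape mango]
  6. access cherry: MISS. Cache (LRU->MRU): [grape mango cherry]
  7. access rat: MISS. Cache (LRU->MRU): [grape mango cherry rat]
  8. access cherry: HIT. Cache (LRU->MRU): [grape mango rat cherry]
  9. access mango: HIT. Cache (LRU->MRU): [grape rat cherry mango]
  10. access cherry: HIT. Cache (LRU->MRU): [grape rat mango cherry]
  11. access rat: HIT. Cache (LRU->MRU): [grape mango cherry rat]
  12. access cherry: HIT. Cache (LRU->MRU): [grape mango rat cherry]
  13. access cherry: HIT. Cache (LRU->MRU): [grape mango rat cherry]
  14. access elk: MISS. Cache (LRU->MRU): [grape mango rat cherry elk]
  15. access cherry: HIT. Cache (LRU->MRU): [grape mango rat elk cherry]
  16. access rat: HIT. Cache (LRU->MRU): [grape mango elk cherry rat]
  17. access rat: HIT. Cache (LRU->MRU): [grape mango elk cherry rat]
  18. access mango: HIT. Cache (LRU->MRU): [grape elk cherry rat mango]
  19. access grape: HIT. Cache (LRU->MRU): [elk cherry rat mango grape]
  20. access grape: HIT. Cache (LRU->MRU): [elk cherry rat mango grape]
  21. access cherry: HIT. Cache (LRU->MRU): [elk rat mango grape cherry]
  22. access cherry: HIT. Cache (LRU->MRU): [elk rat mango grape cherry]
  23. access cherry: HIT. Cache (LRU->MRU): [elk rat mango grape cherry]
  24. access mango: HIT. Cache (LRU->MRU): [elk rat grape cherry mango]
  25. access elk: HIT. Cache (LRU->MRU): [rat grape cherry mango elk]
  26. access berry: MISS, evict rat. Cache (LRU->MRU): [grape cherry mango elk berry]
Total: 20 hits, 6 misses, 1 evictions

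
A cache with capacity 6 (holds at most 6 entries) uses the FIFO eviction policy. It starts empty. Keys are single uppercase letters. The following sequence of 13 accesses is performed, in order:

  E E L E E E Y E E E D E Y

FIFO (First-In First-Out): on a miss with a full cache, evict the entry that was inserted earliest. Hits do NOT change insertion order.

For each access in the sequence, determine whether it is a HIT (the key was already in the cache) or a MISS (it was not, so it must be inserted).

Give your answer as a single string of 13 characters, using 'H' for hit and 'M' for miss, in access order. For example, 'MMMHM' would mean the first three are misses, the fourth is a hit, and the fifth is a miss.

FIFO simulation (capacity=6):
  1. access E: MISS. Cache (old->new): [E]
  2. access E: HIT. Cache (old->new): [E]
  3. access L: MISS. Cache (old->new): [E L]
  4. access E: HIT. Cache (old->new): [E L]
  5. access E: HIT. Cache (old->new): [E L]
  6. access E: HIT. Cache (old->new): [E L]
  7. access Y: MISS. Cache (old->new): [E L Y]
  8. access E: HIT. Cache (old->new): [E L Y]
  9. access E: HIT. Cache (old->new): [E L Y]
  10. access E: HIT. Cache (old->new): [E L Y]
  11. access D: MISS. Cache (old->new): [E L Y D]
  12. access E: HIT. Cache (old->new): [E L Y D]
  13. access Y: HIT. Cache (old->new): [E L Y D]
Total: 9 hits, 4 misses, 0 evictions

Answer: MHMHHHMHHHMHH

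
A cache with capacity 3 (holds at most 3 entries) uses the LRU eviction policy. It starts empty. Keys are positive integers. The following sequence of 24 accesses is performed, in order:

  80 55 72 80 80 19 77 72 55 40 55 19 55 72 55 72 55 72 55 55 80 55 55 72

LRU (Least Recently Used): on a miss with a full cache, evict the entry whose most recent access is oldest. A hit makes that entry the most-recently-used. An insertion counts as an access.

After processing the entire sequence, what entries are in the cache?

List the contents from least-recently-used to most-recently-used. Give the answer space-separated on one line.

Answer: 80 55 72

Derivation:
LRU simulation (capacity=3):
  1. access 80: MISS. Cache (LRU->MRU): [80]
  2. access 55: MISS. Cache (LRU->MRU): [80 55]
  3. access 72: MISS. Cache (LRU->MRU): [80 55 72]
  4. access 80: HIT. Cache (LRU->MRU): [55 72 80]
  5. access 80: HIT. Cache (LRU->MRU): [55 72 80]
  6. access 19: MISS, evict 55. Cache (LRU->MRU): [72 80 19]
  7. access 77: MISS, evict 72. Cache (LRU->MRU): [80 19 77]
  8. access 72: MISS, evict 80. Cache (LRU->MRU): [19 77 72]
  9. access 55: MISS, evict 19. Cache (LRU->MRU): [77 72 55]
  10. access 40: MISS, evict 77. Cache (LRU->MRU): [72 55 40]
  11. access 55: HIT. Cache (LRU->MRU): [72 40 55]
  12. access 19: MISS, evict 72. Cache (LRU->MRU): [40 55 19]
  13. access 55: HIT. Cache (LRU->MRU): [40 19 55]
  14. access 72: MISS, evict 40. Cache (LRU->MRU): [19 55 72]
  15. access 55: HIT. Cache (LRU->MRU): [19 72 55]
  16. access 72: HIT. Cache (LRU->MRU): [19 55 72]
  17. access 55: HIT. Cache (LRU->MRU): [19 72 55]
  18. access 72: HIT. Cache (LRU->MRU): [19 55 72]
  19. access 55: HIT. Cache (LRU->MRU): [19 72 55]
  20. access 55: HIT. Cache (LRU->MRU): [19 72 55]
  21. access 80: MISS, evict 19. Cache (LRU->MRU): [72 55 80]
  22. access 55: HIT. Cache (LRU->MRU): [72 80 55]
  23. access 55: HIT. Cache (LRU->MRU): [72 80 55]
  24. access 72: HIT. Cache (LRU->MRU): [80 55 72]
Total: 13 hits, 11 misses, 8 evictions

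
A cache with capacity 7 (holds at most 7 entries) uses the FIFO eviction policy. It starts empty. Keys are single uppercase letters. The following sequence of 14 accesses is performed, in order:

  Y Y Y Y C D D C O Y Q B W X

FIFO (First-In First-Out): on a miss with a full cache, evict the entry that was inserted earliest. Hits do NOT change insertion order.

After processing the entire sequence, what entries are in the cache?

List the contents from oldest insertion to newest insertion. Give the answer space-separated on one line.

Answer: C D O Q B W X

Derivation:
FIFO simulation (capacity=7):
  1. access Y: MISS. Cache (old->new): [Y]
  2. access Y: HIT. Cache (old->new): [Y]
  3. access Y: HIT. Cache (old->new): [Y]
  4. access Y: HIT. Cache (old->new): [Y]
  5. access C: MISS. Cache (old->new): [Y C]
  6. access D: MISS. Cache (old->new): [Y C D]
  7. access D: HIT. Cache (old->new): [Y C D]
  8. access C: HIT. Cache (old->new): [Y C D]
  9. access O: MISS. Cache (old->new): [Y C D O]
  10. access Y: HIT. Cache (old->new): [Y C D O]
  11. access Q: MISS. Cache (old->new): [Y C D O Q]
  12. access B: MISS. Cache (old->new): [Y C D O Q B]
  13. access W: MISS. Cache (old->new): [Y C D O Q B W]
  14. access X: MISS, evict Y. Cache (old->new): [C D O Q B W X]
Total: 6 hits, 8 misses, 1 evictions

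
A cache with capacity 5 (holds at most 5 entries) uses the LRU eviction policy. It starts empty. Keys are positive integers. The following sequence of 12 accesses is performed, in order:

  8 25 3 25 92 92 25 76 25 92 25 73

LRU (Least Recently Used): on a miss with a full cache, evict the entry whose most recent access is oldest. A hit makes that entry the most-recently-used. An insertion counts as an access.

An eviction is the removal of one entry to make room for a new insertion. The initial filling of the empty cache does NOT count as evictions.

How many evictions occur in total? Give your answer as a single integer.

LRU simulation (capacity=5):
  1. access 8: MISS. Cache (LRU->MRU): [8]
  2. access 25: MISS. Cache (LRU->MRU): [8 25]
  3. access 3: MISS. Cache (LRU->MRU): [8 25 3]
  4. access 25: HIT. Cache (LRU->MRU): [8 3 25]
  5. access 92: MISS. Cache (LRU->MRU): [8 3 25 92]
  6. access 92: HIT. Cache (LRU->MRU): [8 3 25 92]
  7. access 25: HIT. Cache (LRU->MRU): [8 3 92 25]
  8. access 76: MISS. Cache (LRU->MRU): [8 3 92 25 76]
  9. access 25: HIT. Cache (LRU->MRU): [8 3 92 76 25]
  10. access 92: HIT. Cache (LRU->MRU): [8 3 76 25 92]
  11. access 25: HIT. Cache (LRU->MRU): [8 3 76 92 25]
  12. access 73: MISS, evict 8. Cache (LRU->MRU): [3 76 92 25 73]
Total: 6 hits, 6 misses, 1 evictions

Answer: 1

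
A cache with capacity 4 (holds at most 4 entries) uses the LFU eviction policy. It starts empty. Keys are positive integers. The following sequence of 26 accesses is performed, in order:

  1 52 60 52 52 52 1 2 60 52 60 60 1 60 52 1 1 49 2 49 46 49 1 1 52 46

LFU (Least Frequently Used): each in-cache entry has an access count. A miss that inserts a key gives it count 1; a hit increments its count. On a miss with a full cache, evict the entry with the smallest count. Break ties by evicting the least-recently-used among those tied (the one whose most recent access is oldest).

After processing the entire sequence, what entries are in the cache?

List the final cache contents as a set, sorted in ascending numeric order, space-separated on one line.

Answer: 1 46 52 60

Derivation:
LFU simulation (capacity=4):
  1. access 1: MISS. Cache: [1(c=1)]
  2. access 52: MISS. Cache: [1(c=1) 52(c=1)]
  3. access 60: MISS. Cache: [1(c=1) 52(c=1) 60(c=1)]
  4. access 52: HIT, count now 2. Cache: [1(c=1) 60(c=1) 52(c=2)]
  5. access 52: HIT, count now 3. Cache: [1(c=1) 60(c=1) 52(c=3)]
  6. access 52: HIT, count now 4. Cache: [1(c=1) 60(c=1) 52(c=4)]
  7. access 1: HIT, count now 2. Cache: [60(c=1) 1(c=2) 52(c=4)]
  8. access 2: MISS. Cache: [60(c=1) 2(c=1) 1(c=2) 52(c=4)]
  9. access 60: HIT, count now 2. Cache: [2(c=1) 1(c=2) 60(c=2) 52(c=4)]
  10. access 52: HIT, count now 5. Cache: [2(c=1) 1(c=2) 60(c=2) 52(c=5)]
  11. access 60: HIT, count now 3. Cache: [2(c=1) 1(c=2) 60(c=3) 52(c=5)]
  12. access 60: HIT, count now 4. Cache: [2(c=1) 1(c=2) 60(c=4) 52(c=5)]
  13. access 1: HIT, count now 3. Cache: [2(c=1) 1(c=3) 60(c=4) 52(c=5)]
  14. access 60: HIT, count now 5. Cache: [2(c=1) 1(c=3) 52(c=5) 60(c=5)]
  15. access 52: HIT, count now 6. Cache: [2(c=1) 1(c=3) 60(c=5) 52(c=6)]
  16. access 1: HIT, count now 4. Cache: [2(c=1) 1(c=4) 60(c=5) 52(c=6)]
  17. access 1: HIT, count now 5. Cache: [2(c=1) 60(c=5) 1(c=5) 52(c=6)]
  18. access 49: MISS, evict 2(c=1). Cache: [49(c=1) 60(c=5) 1(c=5) 52(c=6)]
  19. access 2: MISS, evict 49(c=1). Cache: [2(c=1) 60(c=5) 1(c=5) 52(c=6)]
  20. access 49: MISS, evict 2(c=1). Cache: [49(c=1) 60(c=5) 1(c=5) 52(c=6)]
  21. access 46: MISS, evict 49(c=1). Cache: [46(c=1) 60(c=5) 1(c=5) 52(c=6)]
  22. access 49: MISS, evict 46(c=1). Cache: [49(c=1) 60(c=5) 1(c=5) 52(c=6)]
  23. access 1: HIT, count now 6. Cache: [49(c=1) 60(c=5) 52(c=6) 1(c=6)]
  24. access 1: HIT, count now 7. Cache: [49(c=1) 60(c=5) 52(c=6) 1(c=7)]
  25. access 52: HIT, count now 7. Cache: [49(c=1) 60(c=5) 1(c=7) 52(c=7)]
  26. access 46: MISS, evict 49(c=1). Cache: [46(c=1) 60(c=5) 1(c=7) 52(c=7)]
Total: 16 hits, 10 misses, 6 evictions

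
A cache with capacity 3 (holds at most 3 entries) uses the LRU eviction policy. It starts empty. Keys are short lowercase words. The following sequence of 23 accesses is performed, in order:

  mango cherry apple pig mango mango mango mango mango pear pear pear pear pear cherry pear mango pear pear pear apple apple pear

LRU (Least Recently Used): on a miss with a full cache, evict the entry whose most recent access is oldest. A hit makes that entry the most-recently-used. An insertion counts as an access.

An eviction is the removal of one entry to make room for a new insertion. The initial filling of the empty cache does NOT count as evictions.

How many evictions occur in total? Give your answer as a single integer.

LRU simulation (capacity=3):
  1. access mango: MISS. Cache (LRU->MRU): [mango]
  2. access cherry: MISS. Cache (LRU->MRU): [mango cherry]
  3. access apple: MISS. Cache (LRU->MRU): [mango cherry apple]
  4. access pig: MISS, evict mango. Cache (LRU->MRU): [cherry apple pig]
  5. access mango: MISS, evict cherry. Cache (LRU->MRU): [apple pig mango]
  6. access mango: HIT. Cache (LRU->MRU): [apple pig mango]
  7. access mango: HIT. Cache (LRU->MRU): [apple pig mango]
  8. access mango: HIT. Cache (LRU->MRU): [apple pig mango]
  9. access mango: HIT. Cache (LRU->MRU): [apple pig mango]
  10. access pear: MISS, evict apple. Cache (LRU->MRU): [pig mango pear]
  11. access pear: HIT. Cache (LRU->MRU): [pig mango pear]
  12. access pear: HIT. Cache (LRU->MRU): [pig mango pear]
  13. access pear: HIT. Cache (LRU->MRU): [pig mango pear]
  14. access pear: HIT. Cache (LRU->MRU): [pig mango pear]
  15. access cherry: MISS, evict pig. Cache (LRU->MRU): [mango pear cherry]
  16. access pear: HIT. Cache (LRU->MRU): [mango cherry pear]
  17. access mango: HIT. Cache (LRU->MRU): [cherry pear mango]
  18. access pear: HIT. Cache (LRU->MRU): [cherry mango pear]
  19. access pear: HIT. Cache (LRU->MRU): [cherry mango pear]
  20. access pear: HIT. Cache (LRU->MRU): [cherry mango pear]
  21. access apple: MISS, evict cherry. Cache (LRU->MRU): [mango pear apple]
  22. access apple: HIT. Cache (LRU->MRU): [mango pear apple]
  23. access pear: HIT. Cache (LRU->MRU): [mango apple pear]
Total: 15 hits, 8 misses, 5 evictions

Answer: 5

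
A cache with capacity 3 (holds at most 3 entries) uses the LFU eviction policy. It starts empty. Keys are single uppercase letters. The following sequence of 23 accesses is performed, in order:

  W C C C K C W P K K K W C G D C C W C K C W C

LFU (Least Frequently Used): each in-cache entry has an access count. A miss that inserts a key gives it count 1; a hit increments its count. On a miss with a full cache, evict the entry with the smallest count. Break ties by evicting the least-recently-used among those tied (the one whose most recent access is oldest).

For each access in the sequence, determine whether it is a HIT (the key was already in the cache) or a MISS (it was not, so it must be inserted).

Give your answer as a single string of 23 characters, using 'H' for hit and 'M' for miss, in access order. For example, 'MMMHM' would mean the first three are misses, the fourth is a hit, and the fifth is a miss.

Answer: MMHHMHHMMHHHHMMHHHHMHHH

Derivation:
LFU simulation (capacity=3):
  1. access W: MISS. Cache: [W(c=1)]
  2. access C: MISS. Cache: [W(c=1) C(c=1)]
  3. access C: HIT, count now 2. Cache: [W(c=1) C(c=2)]
  4. access C: HIT, count now 3. Cache: [W(c=1) C(c=3)]
  5. access K: MISS. Cache: [W(c=1) K(c=1) C(c=3)]
  6. access C: HIT, count now 4. Cache: [W(c=1) K(c=1) C(c=4)]
  7. access W: HIT, count now 2. Cache: [K(c=1) W(c=2) C(c=4)]
  8. access P: MISS, evict K(c=1). Cache: [P(c=1) W(c=2) C(c=4)]
  9. access K: MISS, evict P(c=1). Cache: [K(c=1) W(c=2) C(c=4)]
  10. access K: HIT, count now 2. Cache: [W(c=2) K(c=2) C(c=4)]
  11. access K: HIT, count now 3. Cache: [W(c=2) K(c=3) C(c=4)]
  12. access W: HIT, count now 3. Cache: [K(c=3) W(c=3) C(c=4)]
  13. access C: HIT, count now 5. Cache: [K(c=3) W(c=3) C(c=5)]
  14. access G: MISS, evict K(c=3). Cache: [G(c=1) W(c=3) C(c=5)]
  15. access D: MISS, evict G(c=1). Cache: [D(c=1) W(c=3) C(c=5)]
  16. access C: HIT, count now 6. Cache: [D(c=1) W(c=3) C(c=6)]
  17. access C: HIT, count now 7. Cache: [D(c=1) W(c=3) C(c=7)]
  18. access W: HIT, count now 4. Cache: [D(c=1) W(c=4) C(c=7)]
  19. access C: HIT, count now 8. Cache: [D(c=1) W(c=4) C(c=8)]
  20. access K: MISS, evict D(c=1). Cache: [K(c=1) W(c=4) C(c=8)]
  21. access C: HIT, count now 9. Cache: [K(c=1) W(c=4) C(c=9)]
  22. access W: HIT, count now 5. Cache: [K(c=1) W(c=5) C(c=9)]
  23. access C: HIT, count now 10. Cache: [K(c=1) W(c=5) C(c=10)]
Total: 15 hits, 8 misses, 5 evictions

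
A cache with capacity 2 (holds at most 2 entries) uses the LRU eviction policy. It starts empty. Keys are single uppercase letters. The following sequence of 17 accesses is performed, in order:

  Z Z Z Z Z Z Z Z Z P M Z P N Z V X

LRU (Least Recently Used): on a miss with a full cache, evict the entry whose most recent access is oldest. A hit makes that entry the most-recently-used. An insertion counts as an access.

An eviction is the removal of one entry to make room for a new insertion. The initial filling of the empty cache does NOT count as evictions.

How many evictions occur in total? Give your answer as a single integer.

LRU simulation (capacity=2):
  1. access Z: MISS. Cache (LRU->MRU): [Z]
  2. access Z: HIT. Cache (LRU->MRU): [Z]
  3. access Z: HIT. Cache (LRU->MRU): [Z]
  4. access Z: HIT. Cache (LRU->MRU): [Z]
  5. access Z: HIT. Cache (LRU->MRU): [Z]
  6. access Z: HIT. Cache (LRU->MRU): [Z]
  7. access Z: HIT. Cache (LRU->MRU): [Z]
  8. access Z: HIT. Cache (LRU->MRU): [Z]
  9. access Z: HIT. Cache (LRU->MRU): [Z]
  10. access P: MISS. Cache (LRU->MRU): [Z P]
  11. access M: MISS, evict Z. Cache (LRU->MRU): [P M]
  12. access Z: MISS, evict P. Cache (LRU->MRU): [M Z]
  13. access P: MISS, evict M. Cache (LRU->MRU): [Z P]
  14. access N: MISS, evict Z. Cache (LRU->MRU): [P N]
  15. access Z: MISS, evict P. Cache (LRU->MRU): [N Z]
  16. access V: MISS, evict N. Cache (LRU->MRU): [Z V]
  17. access X: MISS, evict Z. Cache (LRU->MRU): [V X]
Total: 8 hits, 9 misses, 7 evictions

Answer: 7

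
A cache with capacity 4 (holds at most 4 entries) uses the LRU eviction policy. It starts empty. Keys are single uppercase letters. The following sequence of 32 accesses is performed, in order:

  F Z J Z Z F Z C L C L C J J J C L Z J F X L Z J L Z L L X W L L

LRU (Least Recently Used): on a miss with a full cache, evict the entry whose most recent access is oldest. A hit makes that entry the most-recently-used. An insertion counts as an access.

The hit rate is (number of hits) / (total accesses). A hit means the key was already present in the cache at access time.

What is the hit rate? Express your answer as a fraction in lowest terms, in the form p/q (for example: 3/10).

LRU simulation (capacity=4):
  1. access F: MISS. Cache (LRU->MRU): [F]
  2. access Z: MISS. Cache (LRU->MRU): [F Z]
  3. access J: MISS. Cache (LRU->MRU): [F Z J]
  4. access Z: HIT. Cache (LRU->MRU): [F J Z]
  5. access Z: HIT. Cache (LRU->MRU): [F J Z]
  6. access F: HIT. Cache (LRU->MRU): [J Z F]
  7. access Z: HIT. Cache (LRU->MRU): [J F Z]
  8. access C: MISS. Cache (LRU->MRU): [J F Z C]
  9. access L: MISS, evict J. Cache (LRU->MRU): [F Z C L]
  10. access C: HIT. Cache (LRU->MRU): [F Z L C]
  11. access L: HIT. Cache (LRU->MRU): [F Z C L]
  12. access C: HIT. Cache (LRU->MRU): [F Z L C]
  13. access J: MISS, evict F. Cache (LRU->MRU): [Z L C J]
  14. access J: HIT. Cache (LRU->MRU): [Z L C J]
  15. access J: HIT. Cache (LRU->MRU): [Z L C J]
  16. access C: HIT. Cache (LRU->MRU): [Z L J C]
  17. access L: HIT. Cache (LRU->MRU): [Z J C L]
  18. access Z: HIT. Cache (LRU->MRU): [J C L Z]
  19. access J: HIT. Cache (LRU->MRU): [C L Z J]
  20. access F: MISS, evict C. Cache (LRU->MRU): [L Z J F]
  21. access X: MISS, evict L. Cache (LRU->MRU): [Z J F X]
  22. access L: MISS, evict Z. Cache (LRU->MRU): [J F X L]
  23. access Z: MISS, evict J. Cache (LRU->MRU): [F X L Z]
  24. access J: MISS, evict F. Cache (LRU->MRU): [X L Z J]
  25. access L: HIT. Cache (LRU->MRU): [X Z J L]
  26. access Z: HIT. Cache (LRU->MRU): [X J L Z]
  27. access L: HIT. Cache (LRU->MRU): [X J Z L]
  28. access L: HIT. Cache (LRU->MRU): [X J Z L]
  29. access X: HIT. Cache (LRU->MRU): [J Z L X]
  30. access W: MISS, evict J. Cache (LRU->MRU): [Z L X W]
  31. access L: HIT. Cache (LRU->MRU): [Z X W L]
  32. access L: HIT. Cache (LRU->MRU): [Z X W L]
Total: 20 hits, 12 misses, 8 evictions

Hit rate = 20/32 = 5/8

Answer: 5/8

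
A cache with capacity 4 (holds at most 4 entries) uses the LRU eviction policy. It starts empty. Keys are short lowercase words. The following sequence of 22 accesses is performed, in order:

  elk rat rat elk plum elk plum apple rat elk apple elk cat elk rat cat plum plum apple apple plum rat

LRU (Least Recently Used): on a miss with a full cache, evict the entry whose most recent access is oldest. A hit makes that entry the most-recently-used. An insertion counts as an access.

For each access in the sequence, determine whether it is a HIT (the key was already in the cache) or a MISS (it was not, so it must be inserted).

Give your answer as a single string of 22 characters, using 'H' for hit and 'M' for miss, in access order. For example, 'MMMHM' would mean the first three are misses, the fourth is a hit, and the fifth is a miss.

LRU simulation (capacity=4):
  1. access elk: MISS. Cache (LRU->MRU): [elk]
  2. access rat: MISS. Cache (LRU->MRU): [elk rat]
  3. access rat: HIT. Cache (LRU->MRU): [elk rat]
  4. access elk: HIT. Cache (LRU->MRU): [rat elk]
  5. access plum: MISS. Cache (LRU->MRU): [rat elk plum]
  6. access elk: HIT. Cache (LRU->MRU): [rat plum elk]
  7. access plum: HIT. Cache (LRU->MRU): [rat elk plum]
  8. access apple: MISS. Cache (LRU->MRU): [rat elk plum apple]
  9. access rat: HIT. Cache (LRU->MRU): [elk plum apple rat]
  10. access elk: HIT. Cache (LRU->MRU): [plum apple rat elk]
  11. access apple: HIT. Cache (LRU->MRU): [plum rat elk apple]
  12. access elk: HIT. Cache (LRU->MRU): [plum rat apple elk]
  13. access cat: MISS, evict plum. Cache (LRU->MRU): [rat apple elk cat]
  14. access elk: HIT. Cache (LRU->MRU): [rat apple cat elk]
  15. access rat: HIT. Cache (LRU->MRU): [apple cat elk rat]
  16. access cat: HIT. Cache (LRU->MRU): [apple elk rat cat]
  17. access plum: MISS, evict apple. Cache (LRU->MRU): [elk rat cat plum]
  18. access plum: HIT. Cache (LRU->MRU): [elk rat cat plum]
  19. access apple: MISS, evict elk. Cache (LRU->MRU): [rat cat plum apple]
  20. access apple: HIT. Cache (LRU->MRU): [rat cat plum apple]
  21. access plum: HIT. Cache (LRU->MRU): [rat cat apple plum]
  22. access rat: HIT. Cache (LRU->MRU): [cat apple plum rat]
Total: 15 hits, 7 misses, 3 evictions

Answer: MMHHMHHMHHHHMHHHMHMHHH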